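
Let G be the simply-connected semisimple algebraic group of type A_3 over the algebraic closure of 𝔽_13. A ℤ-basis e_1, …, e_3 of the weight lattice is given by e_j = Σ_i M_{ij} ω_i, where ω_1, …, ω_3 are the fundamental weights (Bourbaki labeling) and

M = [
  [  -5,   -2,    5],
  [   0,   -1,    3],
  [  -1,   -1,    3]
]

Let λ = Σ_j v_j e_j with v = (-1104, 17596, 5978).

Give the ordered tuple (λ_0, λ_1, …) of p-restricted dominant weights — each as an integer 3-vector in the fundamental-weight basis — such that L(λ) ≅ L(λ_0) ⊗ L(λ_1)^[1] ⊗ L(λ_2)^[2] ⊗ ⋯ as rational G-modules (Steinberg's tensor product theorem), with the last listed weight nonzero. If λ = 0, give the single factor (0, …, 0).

ω-coordinates c = M·v, v = (-1104, 17596, 5978):
  c_1 = (-5)·(-1104) + (-2)·(17596) + (5)·(5978) = 218
  c_2 = (0)·(-1104) + (-1)·(17596) + (3)·(5978) = 338
  c_3 = (-1)·(-1104) + (-1)·(17596) + (3)·(5978) = 1442
Base-13 expansion of each c_i:
  c_1 = 218 = 10·13^0 + 3·13^1 + 1·13^2
  c_2 = 338 = 0·13^0 + 0·13^1 + 2·13^2
  c_3 = 1442 = 12·13^0 + 6·13^1 + 8·13^2
p-restricted factor λ_0 = (10, 0, 12)
p-restricted factor λ_1 = (3, 0, 6)
p-restricted factor λ_2 = (1, 2, 8)

((10, 0, 12), (3, 0, 6), (1, 2, 8))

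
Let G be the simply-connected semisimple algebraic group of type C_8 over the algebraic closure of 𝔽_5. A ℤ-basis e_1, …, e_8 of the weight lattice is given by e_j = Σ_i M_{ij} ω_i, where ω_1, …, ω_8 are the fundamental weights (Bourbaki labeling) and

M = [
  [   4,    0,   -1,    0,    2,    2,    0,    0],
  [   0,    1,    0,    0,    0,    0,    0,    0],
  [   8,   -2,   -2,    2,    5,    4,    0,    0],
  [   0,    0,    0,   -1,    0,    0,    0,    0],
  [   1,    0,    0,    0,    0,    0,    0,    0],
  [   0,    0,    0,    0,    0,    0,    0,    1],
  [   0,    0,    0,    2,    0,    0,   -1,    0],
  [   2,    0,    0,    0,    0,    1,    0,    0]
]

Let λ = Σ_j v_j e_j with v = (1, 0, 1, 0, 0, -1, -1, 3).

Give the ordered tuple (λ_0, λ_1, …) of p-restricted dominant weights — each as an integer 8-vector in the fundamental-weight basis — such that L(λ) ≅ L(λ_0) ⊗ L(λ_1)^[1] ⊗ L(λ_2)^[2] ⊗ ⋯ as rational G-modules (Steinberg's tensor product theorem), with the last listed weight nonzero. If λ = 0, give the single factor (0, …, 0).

Change of basis e → ω: c = M·v where v = (1, 0, 1, 0, 0, -1, -1, 3):
  c_1 = 4·1 + 0·0 + (-1)·(1) + 0·0 + 2·0 + (2)·(-1) + (0)·(-1) + 0·3 = 1
  c_2 = 0·1 + 1·0 + 0·1 + 0·0 + 0·0 + (0)·(-1) + (0)·(-1) + 0·3 = 0
  c_3 = 8·1 + (-2)·(0) + (-2)·(1) + 2·0 + 5·0 + (4)·(-1) + (0)·(-1) + 0·3 = 2
  c_4 = 0·1 + 0·0 + 0·1 + (-1)·(0) + 0·0 + (0)·(-1) + (0)·(-1) + 0·3 = 0
  c_5 = 1·1 + 0·0 + 0·1 + 0·0 + 0·0 + (0)·(-1) + (0)·(-1) + 0·3 = 1
  c_6 = 0·1 + 0·0 + 0·1 + 0·0 + 0·0 + (0)·(-1) + (0)·(-1) + 1·3 = 3
  c_7 = 0·1 + 0·0 + 0·1 + 2·0 + 0·0 + (0)·(-1) + (-1)·(-1) + 0·3 = 1
  c_8 = 2·1 + 0·0 + 0·1 + 0·0 + 0·0 + (1)·(-1) + (0)·(-1) + 0·3 = 1
p = 5; digits c_i = Σ_j d_{ij}·5^j, 0 ≤ d_{ij} < 5:
  c_1 = 1 = 1·5^0
  c_2 = 0
  c_3 = 2 = 2·5^0
  c_4 = 0
  c_5 = 1 = 1·5^0
  c_6 = 3 = 3·5^0
  c_7 = 1 = 1·5^0
  c_8 = 1 = 1·5^0
Factor λ_0 = (1, 0, 2, 0, 1, 3, 1, 1)

((1, 0, 2, 0, 1, 3, 1, 1),)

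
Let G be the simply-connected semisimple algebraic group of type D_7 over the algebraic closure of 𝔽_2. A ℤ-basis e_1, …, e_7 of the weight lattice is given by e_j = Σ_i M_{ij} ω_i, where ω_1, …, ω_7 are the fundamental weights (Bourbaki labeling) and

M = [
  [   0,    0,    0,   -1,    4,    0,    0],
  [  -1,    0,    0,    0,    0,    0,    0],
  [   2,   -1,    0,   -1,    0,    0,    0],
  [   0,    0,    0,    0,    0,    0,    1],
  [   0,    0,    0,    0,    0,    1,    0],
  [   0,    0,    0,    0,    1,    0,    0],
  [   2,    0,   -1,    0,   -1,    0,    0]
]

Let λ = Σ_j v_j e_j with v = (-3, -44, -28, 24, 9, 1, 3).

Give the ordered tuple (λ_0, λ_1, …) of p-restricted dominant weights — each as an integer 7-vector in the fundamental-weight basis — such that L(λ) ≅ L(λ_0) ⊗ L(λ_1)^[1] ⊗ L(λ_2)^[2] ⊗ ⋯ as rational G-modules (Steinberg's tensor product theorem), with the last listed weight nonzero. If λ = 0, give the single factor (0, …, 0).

Change of basis e → ω: c = M·v where v = (-3, -44, -28, 24, 9, 1, 3):
  c_1 = (0)·(-3) + (0)·(-44) + (0)·(-28) + (-1)·(24) + (4)·(9) + (0)·(1) + (0)·(3) = 12
  c_2 = (-1)·(-3) + (0)·(-44) + (0)·(-28) + (0)·(24) + (0)·(9) + (0)·(1) + (0)·(3) = 3
  c_3 = (2)·(-3) + (-1)·(-44) + (0)·(-28) + (-1)·(24) + (0)·(9) + (0)·(1) + (0)·(3) = 14
  c_4 = (0)·(-3) + (0)·(-44) + (0)·(-28) + (0)·(24) + (0)·(9) + (0)·(1) + (1)·(3) = 3
  c_5 = (0)·(-3) + (0)·(-44) + (0)·(-28) + (0)·(24) + (0)·(9) + (1)·(1) + (0)·(3) = 1
  c_6 = (0)·(-3) + (0)·(-44) + (0)·(-28) + (0)·(24) + (1)·(9) + (0)·(1) + (0)·(3) = 9
  c_7 = (2)·(-3) + (0)·(-44) + (-1)·(-28) + (0)·(24) + (-1)·(9) + (0)·(1) + (0)·(3) = 13
Base-2 expansion of each c_i:
  c_1 = 12 = 0·2^0 + 0·2^1 + 1·2^2 + 1·2^3
  c_2 = 3 = 1·2^0 + 1·2^1
  c_3 = 14 = 0·2^0 + 1·2^1 + 1·2^2 + 1·2^3
  c_4 = 3 = 1·2^0 + 1·2^1
  c_5 = 1 = 1·2^0
  c_6 = 9 = 1·2^0 + 0·2^1 + 0·2^2 + 1·2^3
  c_7 = 13 = 1·2^0 + 0·2^1 + 1·2^2 + 1·2^3
λ_0 = (0, 1, 0, 1, 1, 1, 1)
λ_1 = (0, 1, 1, 1, 0, 0, 0)
λ_2 = (1, 0, 1, 0, 0, 0, 1)
λ_3 = (1, 0, 1, 0, 0, 1, 1)

((0, 1, 0, 1, 1, 1, 1), (0, 1, 1, 1, 0, 0, 0), (1, 0, 1, 0, 0, 0, 1), (1, 0, 1, 0, 0, 1, 1))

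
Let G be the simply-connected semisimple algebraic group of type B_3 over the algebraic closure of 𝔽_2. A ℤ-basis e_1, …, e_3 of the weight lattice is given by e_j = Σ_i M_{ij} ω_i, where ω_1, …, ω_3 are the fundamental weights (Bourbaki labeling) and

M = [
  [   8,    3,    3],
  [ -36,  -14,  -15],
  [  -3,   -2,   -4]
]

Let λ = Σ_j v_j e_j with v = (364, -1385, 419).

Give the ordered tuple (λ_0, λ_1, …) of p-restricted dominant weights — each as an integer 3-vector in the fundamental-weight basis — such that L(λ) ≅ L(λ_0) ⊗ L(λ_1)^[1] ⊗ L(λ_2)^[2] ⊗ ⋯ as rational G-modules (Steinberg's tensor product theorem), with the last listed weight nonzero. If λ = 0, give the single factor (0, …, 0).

((0, 1, 0), (1, 0, 1), (1, 0, 0), (1, 0, 0))

In the fundamental-weight basis, λ has coordinates c = M·v (v = (364, -1385, 419)):
  c_1 = (8)·(364) + (3)·(-1385) + (3)·(419) = 14
  c_2 = (-36)·(364) + (-14)·(-1385) + (-15)·(419) = 1
  c_3 = (-3)·(364) + (-2)·(-1385) + (-4)·(419) = 2
Writing each c_i in base p = 2:
  c_1 = 14 = 0·2^0 + 1·2^1 + 1·2^2 + 1·2^3
  c_2 = 1 = 1·2^0
  c_3 = 2 = 0·2^0 + 1·2^1
p-restricted factor λ_0 = (0, 1, 0)
p-restricted factor λ_1 = (1, 0, 1)
p-restricted factor λ_2 = (1, 0, 0)
p-restricted factor λ_3 = (1, 0, 0)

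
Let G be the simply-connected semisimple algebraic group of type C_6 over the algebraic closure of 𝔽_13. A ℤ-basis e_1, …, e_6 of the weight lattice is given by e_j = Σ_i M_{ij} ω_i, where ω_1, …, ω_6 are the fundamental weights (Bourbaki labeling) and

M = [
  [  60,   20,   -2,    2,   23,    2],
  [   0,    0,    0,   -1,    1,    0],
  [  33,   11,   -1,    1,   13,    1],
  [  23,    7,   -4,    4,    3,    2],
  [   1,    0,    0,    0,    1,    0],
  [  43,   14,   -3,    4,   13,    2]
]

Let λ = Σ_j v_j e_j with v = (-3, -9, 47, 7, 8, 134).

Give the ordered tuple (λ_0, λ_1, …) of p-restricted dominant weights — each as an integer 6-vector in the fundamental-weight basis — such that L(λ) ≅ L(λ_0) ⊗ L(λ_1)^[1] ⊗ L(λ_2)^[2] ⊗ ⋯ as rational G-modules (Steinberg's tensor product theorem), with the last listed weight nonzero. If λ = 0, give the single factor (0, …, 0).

Change of basis e → ω: c = M·v where v = (-3, -9, 47, 7, 8, 134):
  c_1 = 60*-3 + 20*-9 + -2*47 + 2*7 + 23*8 + 2*134 = 12
  c_2 = 0*-3 + 0*-9 + 0*47 + -1*7 + 1*8 + 0*134 = 1
  c_3 = 33*-3 + 11*-9 + -1*47 + 1*7 + 13*8 + 1*134 = 0
  c_4 = 23*-3 + 7*-9 + -4*47 + 4*7 + 3*8 + 2*134 = 0
  c_5 = 1*-3 + 0*-9 + 0*47 + 0*7 + 1*8 + 0*134 = 5
  c_6 = 43*-3 + 14*-9 + -3*47 + 4*7 + 13*8 + 2*134 = 4
Expand coordinatewise in base 13:
  c_1 = 12 = 12·13^0
  c_2 = 1 = 1·13^0
  c_3 = 0
  c_4 = 0
  c_5 = 5 = 5·13^0
  c_6 = 4 = 4·13^0
Factor λ_0 = (12, 1, 0, 0, 5, 4)

((12, 1, 0, 0, 5, 4),)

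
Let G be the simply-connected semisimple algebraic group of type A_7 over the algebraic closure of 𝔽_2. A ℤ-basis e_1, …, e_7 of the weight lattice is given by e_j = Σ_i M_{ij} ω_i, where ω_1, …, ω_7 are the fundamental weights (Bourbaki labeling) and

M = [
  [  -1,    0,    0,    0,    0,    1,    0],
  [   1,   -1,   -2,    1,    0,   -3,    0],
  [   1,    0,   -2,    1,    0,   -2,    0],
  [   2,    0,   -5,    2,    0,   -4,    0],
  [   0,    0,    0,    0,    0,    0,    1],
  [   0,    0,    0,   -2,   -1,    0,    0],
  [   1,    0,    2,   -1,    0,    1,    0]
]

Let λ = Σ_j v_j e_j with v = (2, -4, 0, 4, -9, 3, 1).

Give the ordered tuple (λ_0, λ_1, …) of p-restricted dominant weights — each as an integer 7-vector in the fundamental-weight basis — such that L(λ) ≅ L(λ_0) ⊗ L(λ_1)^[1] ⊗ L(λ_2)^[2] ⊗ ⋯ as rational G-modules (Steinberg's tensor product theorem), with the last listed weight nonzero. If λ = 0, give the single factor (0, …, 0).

((1, 1, 0, 0, 1, 1, 1),)

Compute c_i = Σ_j M_{ij} v_j with v = (2, -4, 0, 4, -9, 3, 1):
  c_1 = (-1)·(2) + (0)·(-4) + (0)·(0) + (0)·(4) + (0)·(-9) + (1)·(3) + (0)·(1) = 1
  c_2 = (1)·(2) + (-1)·(-4) + (-2)·(0) + (1)·(4) + (0)·(-9) + (-3)·(3) + (0)·(1) = 1
  c_3 = (1)·(2) + (0)·(-4) + (-2)·(0) + (1)·(4) + (0)·(-9) + (-2)·(3) + (0)·(1) = 0
  c_4 = (2)·(2) + (0)·(-4) + (-5)·(0) + (2)·(4) + (0)·(-9) + (-4)·(3) + (0)·(1) = 0
  c_5 = (0)·(2) + (0)·(-4) + (0)·(0) + (0)·(4) + (0)·(-9) + (0)·(3) + (1)·(1) = 1
  c_6 = (0)·(2) + (0)·(-4) + (0)·(0) + (-2)·(4) + (-1)·(-9) + (0)·(3) + (0)·(1) = 1
  c_7 = (1)·(2) + (0)·(-4) + (2)·(0) + (-1)·(4) + (0)·(-9) + (1)·(3) + (0)·(1) = 1
Base-2 expansion of each c_i:
  c_1 = 1 = 1·2^0
  c_2 = 1 = 1·2^0
  c_3 = 0
  c_4 = 0
  c_5 = 1 = 1·2^0
  c_6 = 1 = 1·2^0
  c_7 = 1 = 1·2^0
Factor λ_0 = (1, 1, 0, 0, 1, 1, 1)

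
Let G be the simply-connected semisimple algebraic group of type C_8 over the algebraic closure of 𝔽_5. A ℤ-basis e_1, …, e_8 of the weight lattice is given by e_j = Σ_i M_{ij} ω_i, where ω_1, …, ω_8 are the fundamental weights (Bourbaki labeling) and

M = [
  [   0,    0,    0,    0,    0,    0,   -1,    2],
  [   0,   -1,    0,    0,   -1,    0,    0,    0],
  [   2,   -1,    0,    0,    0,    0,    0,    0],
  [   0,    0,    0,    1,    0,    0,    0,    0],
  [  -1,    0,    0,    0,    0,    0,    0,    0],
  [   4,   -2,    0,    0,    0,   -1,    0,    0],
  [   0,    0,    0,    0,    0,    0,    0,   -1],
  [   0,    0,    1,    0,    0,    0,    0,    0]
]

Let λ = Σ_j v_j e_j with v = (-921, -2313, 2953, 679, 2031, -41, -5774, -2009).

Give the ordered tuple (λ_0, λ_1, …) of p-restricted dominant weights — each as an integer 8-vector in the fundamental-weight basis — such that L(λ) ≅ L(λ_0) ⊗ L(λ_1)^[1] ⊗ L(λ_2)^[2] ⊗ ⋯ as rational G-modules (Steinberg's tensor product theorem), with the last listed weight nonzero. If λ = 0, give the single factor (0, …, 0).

((1, 2, 1, 4, 1, 3, 4, 3), (1, 1, 4, 0, 4, 1, 1, 0), (0, 1, 3, 2, 1, 4, 0, 3), (4, 2, 3, 0, 2, 2, 1, 3), (2, 0, 0, 1, 1, 1, 3, 4))

Converting to the ω-basis (c_i = row i of M dotted with v = (-921, -2313, 2953, 679, 2031, -41, -5774, -2009)):
  c_1 = (0)·(-921) + (0)·(-2313) + 0·2953 + 0·679 + 0·2031 + (0)·(-41) + (-1)·(-5774) + (2)·(-2009) = 1756
  c_2 = (0)·(-921) + (-1)·(-2313) + 0·2953 + 0·679 + (-1)·(2031) + (0)·(-41) + (0)·(-5774) + (0)·(-2009) = 282
  c_3 = (2)·(-921) + (-1)·(-2313) + 0·2953 + 0·679 + 0·2031 + (0)·(-41) + (0)·(-5774) + (0)·(-2009) = 471
  c_4 = (0)·(-921) + (0)·(-2313) + 0·2953 + 1·679 + 0·2031 + (0)·(-41) + (0)·(-5774) + (0)·(-2009) = 679
  c_5 = (-1)·(-921) + (0)·(-2313) + 0·2953 + 0·679 + 0·2031 + (0)·(-41) + (0)·(-5774) + (0)·(-2009) = 921
  c_6 = (4)·(-921) + (-2)·(-2313) + 0·2953 + 0·679 + 0·2031 + (-1)·(-41) + (0)·(-5774) + (0)·(-2009) = 983
  c_7 = (0)·(-921) + (0)·(-2313) + 0·2953 + 0·679 + 0·2031 + (0)·(-41) + (0)·(-5774) + (-1)·(-2009) = 2009
  c_8 = (0)·(-921) + (0)·(-2313) + 1·2953 + 0·679 + 0·2031 + (0)·(-41) + (0)·(-5774) + (0)·(-2009) = 2953
Expand coordinatewise in base 5:
  c_1 = 1756 = 1·5^0 + 1·5^1 + 0·5^2 + 4·5^3 + 2·5^4
  c_2 = 282 = 2·5^0 + 1·5^1 + 1·5^2 + 2·5^3
  c_3 = 471 = 1·5^0 + 4·5^1 + 3·5^2 + 3·5^3
  c_4 = 679 = 4·5^0 + 0·5^1 + 2·5^2 + 0·5^3 + 1·5^4
  c_5 = 921 = 1·5^0 + 4·5^1 + 1·5^2 + 2·5^3 + 1·5^4
  c_6 = 983 = 3·5^0 + 1·5^1 + 4·5^2 + 2·5^3 + 1·5^4
  c_7 = 2009 = 4·5^0 + 1·5^1 + 0·5^2 + 1·5^3 + 3·5^4
  c_8 = 2953 = 3·5^0 + 0·5^1 + 3·5^2 + 3·5^3 + 4·5^4
λ_0 = (1, 2, 1, 4, 1, 3, 4, 3)
λ_1 = (1, 1, 4, 0, 4, 1, 1, 0)
λ_2 = (0, 1, 3, 2, 1, 4, 0, 3)
λ_3 = (4, 2, 3, 0, 2, 2, 1, 3)
λ_4 = (2, 0, 0, 1, 1, 1, 3, 4)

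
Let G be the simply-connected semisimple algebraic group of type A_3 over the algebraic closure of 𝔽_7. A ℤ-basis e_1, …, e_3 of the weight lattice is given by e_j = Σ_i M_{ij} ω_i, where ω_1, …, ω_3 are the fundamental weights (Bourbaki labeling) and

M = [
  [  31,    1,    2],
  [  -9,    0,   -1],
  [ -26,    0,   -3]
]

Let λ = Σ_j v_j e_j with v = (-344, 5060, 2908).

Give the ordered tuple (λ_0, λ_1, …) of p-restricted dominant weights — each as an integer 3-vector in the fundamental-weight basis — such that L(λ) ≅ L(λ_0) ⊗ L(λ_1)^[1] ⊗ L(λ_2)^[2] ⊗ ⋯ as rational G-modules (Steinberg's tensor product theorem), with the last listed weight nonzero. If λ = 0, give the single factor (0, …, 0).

((2, 6, 3), (2, 5, 3), (4, 3, 4))

Change of basis e → ω: c = M·v where v = (-344, 5060, 2908):
  c_1 = 31*-344 + 1*5060 + 2*2908 = 212
  c_2 = -9*-344 + 0*5060 + -1*2908 = 188
  c_3 = -26*-344 + 0*5060 + -3*2908 = 220
Expand coordinatewise in base 7:
  c_1 = 212 = 2·7^0 + 2·7^1 + 4·7^2
  c_2 = 188 = 6·7^0 + 5·7^1 + 3·7^2
  c_3 = 220 = 3·7^0 + 3·7^1 + 4·7^2
λ_0 = (2, 6, 3)
λ_1 = (2, 5, 3)
λ_2 = (4, 3, 4)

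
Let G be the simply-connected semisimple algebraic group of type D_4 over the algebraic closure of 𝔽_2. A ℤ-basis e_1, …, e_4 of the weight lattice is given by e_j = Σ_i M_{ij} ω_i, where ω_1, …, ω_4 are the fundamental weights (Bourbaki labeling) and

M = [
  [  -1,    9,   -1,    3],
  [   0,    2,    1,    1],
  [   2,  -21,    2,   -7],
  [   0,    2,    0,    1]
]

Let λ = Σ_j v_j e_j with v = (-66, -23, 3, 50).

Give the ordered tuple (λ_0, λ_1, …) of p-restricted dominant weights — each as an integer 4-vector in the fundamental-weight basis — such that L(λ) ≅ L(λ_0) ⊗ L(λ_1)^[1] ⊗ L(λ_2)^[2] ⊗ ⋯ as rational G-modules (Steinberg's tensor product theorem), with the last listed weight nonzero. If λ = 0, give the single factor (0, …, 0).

Compute c_i = Σ_j M_{ij} v_j with v = (-66, -23, 3, 50):
  c_1 = (-1)·(-66) + (9)·(-23) + (-1)·(3) + (3)·(50) = 6
  c_2 = (0)·(-66) + (2)·(-23) + (1)·(3) + (1)·(50) = 7
  c_3 = (2)·(-66) + (-21)·(-23) + (2)·(3) + (-7)·(50) = 7
  c_4 = (0)·(-66) + (2)·(-23) + (0)·(3) + (1)·(50) = 4
p = 2; digits c_i = Σ_j d_{ij}·2^j, 0 ≤ d_{ij} < 2:
  c_1 = 6 = 0·2^0 + 1·2^1 + 1·2^2
  c_2 = 7 = 1·2^0 + 1·2^1 + 1·2^2
  c_3 = 7 = 1·2^0 + 1·2^1 + 1·2^2
  c_4 = 4 = 0·2^0 + 0·2^1 + 1·2^2
p-restricted factor λ_0 = (0, 1, 1, 0)
p-restricted factor λ_1 = (1, 1, 1, 0)
p-restricted factor λ_2 = (1, 1, 1, 1)

((0, 1, 1, 0), (1, 1, 1, 0), (1, 1, 1, 1))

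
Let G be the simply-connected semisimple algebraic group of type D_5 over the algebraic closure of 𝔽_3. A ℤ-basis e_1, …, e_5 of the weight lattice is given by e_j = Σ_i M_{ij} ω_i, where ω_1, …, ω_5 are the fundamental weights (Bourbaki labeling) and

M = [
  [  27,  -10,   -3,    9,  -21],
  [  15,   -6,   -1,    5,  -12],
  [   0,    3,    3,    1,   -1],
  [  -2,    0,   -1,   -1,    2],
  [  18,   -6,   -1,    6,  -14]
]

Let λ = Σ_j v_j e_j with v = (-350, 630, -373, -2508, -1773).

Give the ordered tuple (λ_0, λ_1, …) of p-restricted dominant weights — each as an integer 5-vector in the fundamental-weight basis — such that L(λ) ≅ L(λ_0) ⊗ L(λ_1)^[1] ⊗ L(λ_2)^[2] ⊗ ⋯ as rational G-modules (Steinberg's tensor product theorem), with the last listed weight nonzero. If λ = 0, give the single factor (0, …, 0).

((0, 1, 0, 2, 1), (1, 2, 0, 2, 1), (0, 2, 1, 0, 1), (1, 2, 1, 1, 2))

Compute c_i = Σ_j M_{ij} v_j with v = (-350, 630, -373, -2508, -1773):
  c_1 = (27)·(-350) + (-10)·(630) + (-3)·(-373) + (9)·(-2508) + (-21)·(-1773) = 30
  c_2 = (15)·(-350) + (-6)·(630) + (-1)·(-373) + (5)·(-2508) + (-12)·(-1773) = 79
  c_3 = (0)·(-350) + (3)·(630) + (3)·(-373) + (1)·(-2508) + (-1)·(-1773) = 36
  c_4 = (-2)·(-350) + (0)·(630) + (-1)·(-373) + (-1)·(-2508) + (2)·(-1773) = 35
  c_5 = (18)·(-350) + (-6)·(630) + (-1)·(-373) + (6)·(-2508) + (-14)·(-1773) = 67
Writing each c_i in base p = 3:
  c_1 = 30 = 0·3^0 + 1·3^1 + 0·3^2 + 1·3^3
  c_2 = 79 = 1·3^0 + 2·3^1 + 2·3^2 + 2·3^3
  c_3 = 36 = 0·3^0 + 0·3^1 + 1·3^2 + 1·3^3
  c_4 = 35 = 2·3^0 + 2·3^1 + 0·3^2 + 1·3^3
  c_5 = 67 = 1·3^0 + 1·3^1 + 1·3^2 + 2·3^3
λ_0 = (0, 1, 0, 2, 1)
λ_1 = (1, 2, 0, 2, 1)
λ_2 = (0, 2, 1, 0, 1)
λ_3 = (1, 2, 1, 1, 2)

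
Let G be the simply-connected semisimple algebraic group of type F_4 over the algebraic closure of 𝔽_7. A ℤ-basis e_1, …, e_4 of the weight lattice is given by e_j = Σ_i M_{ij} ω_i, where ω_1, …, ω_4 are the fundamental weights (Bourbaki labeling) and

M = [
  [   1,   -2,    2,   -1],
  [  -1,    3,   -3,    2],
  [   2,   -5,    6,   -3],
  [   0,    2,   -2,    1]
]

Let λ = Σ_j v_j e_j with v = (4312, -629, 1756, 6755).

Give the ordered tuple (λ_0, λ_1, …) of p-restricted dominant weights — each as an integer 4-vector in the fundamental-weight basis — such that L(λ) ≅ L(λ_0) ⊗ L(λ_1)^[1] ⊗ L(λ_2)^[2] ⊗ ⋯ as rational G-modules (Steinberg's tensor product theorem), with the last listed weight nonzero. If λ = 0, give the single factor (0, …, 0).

((3, 6, 3, 4), (3, 4, 4, 3), (5, 6, 6, 5), (6, 5, 5, 5))

ω-coordinates c = M·v, v = (4312, -629, 1756, 6755):
  c_1 = 1·4312 + (-2)·(-629) + 2·1756 + (-1)·(6755) = 2327
  c_2 = (-1)·(4312) + (3)·(-629) + (-3)·(1756) + 2·6755 = 2043
  c_3 = 2·4312 + (-5)·(-629) + 6·1756 + (-3)·(6755) = 2040
  c_4 = 0·4312 + (2)·(-629) + (-2)·(1756) + 1·6755 = 1985
p = 7; digits c_i = Σ_j d_{ij}·7^j, 0 ≤ d_{ij} < 7:
  c_1 = 2327 = 3·7^0 + 3·7^1 + 5·7^2 + 6·7^3
  c_2 = 2043 = 6·7^0 + 4·7^1 + 6·7^2 + 5·7^3
  c_3 = 2040 = 3·7^0 + 4·7^1 + 6·7^2 + 5·7^3
  c_4 = 1985 = 4·7^0 + 3·7^1 + 5·7^2 + 5·7^3
λ_0 = (3, 6, 3, 4)
λ_1 = (3, 4, 4, 3)
λ_2 = (5, 6, 6, 5)
λ_3 = (6, 5, 5, 5)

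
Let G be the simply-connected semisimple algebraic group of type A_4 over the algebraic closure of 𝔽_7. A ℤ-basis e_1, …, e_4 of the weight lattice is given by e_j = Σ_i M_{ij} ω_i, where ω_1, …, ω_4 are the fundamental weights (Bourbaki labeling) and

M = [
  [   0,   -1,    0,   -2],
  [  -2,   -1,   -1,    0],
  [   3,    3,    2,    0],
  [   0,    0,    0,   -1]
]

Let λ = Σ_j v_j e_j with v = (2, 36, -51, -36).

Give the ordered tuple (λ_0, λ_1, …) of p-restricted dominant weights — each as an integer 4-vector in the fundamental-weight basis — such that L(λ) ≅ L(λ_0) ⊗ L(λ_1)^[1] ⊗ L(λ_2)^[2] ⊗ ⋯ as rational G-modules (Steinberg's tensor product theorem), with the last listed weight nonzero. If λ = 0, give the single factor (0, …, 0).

In the fundamental-weight basis, λ has coordinates c = M·v (v = (2, 36, -51, -36)):
  c_1 = 0·2 + (-1)·(36) + (0)·(-51) + (-2)·(-36) = 36
  c_2 = (-2)·(2) + (-1)·(36) + (-1)·(-51) + (0)·(-36) = 11
  c_3 = 3·2 + 3·36 + (2)·(-51) + (0)·(-36) = 12
  c_4 = 0·2 + 0·36 + (0)·(-51) + (-1)·(-36) = 36
Writing each c_i in base p = 7:
  c_1 = 36 = 1·7^0 + 5·7^1
  c_2 = 11 = 4·7^0 + 1·7^1
  c_3 = 12 = 5·7^0 + 1·7^1
  c_4 = 36 = 1·7^0 + 5·7^1
λ_0 = (1, 4, 5, 1)
λ_1 = (5, 1, 1, 5)

((1, 4, 5, 1), (5, 1, 1, 5))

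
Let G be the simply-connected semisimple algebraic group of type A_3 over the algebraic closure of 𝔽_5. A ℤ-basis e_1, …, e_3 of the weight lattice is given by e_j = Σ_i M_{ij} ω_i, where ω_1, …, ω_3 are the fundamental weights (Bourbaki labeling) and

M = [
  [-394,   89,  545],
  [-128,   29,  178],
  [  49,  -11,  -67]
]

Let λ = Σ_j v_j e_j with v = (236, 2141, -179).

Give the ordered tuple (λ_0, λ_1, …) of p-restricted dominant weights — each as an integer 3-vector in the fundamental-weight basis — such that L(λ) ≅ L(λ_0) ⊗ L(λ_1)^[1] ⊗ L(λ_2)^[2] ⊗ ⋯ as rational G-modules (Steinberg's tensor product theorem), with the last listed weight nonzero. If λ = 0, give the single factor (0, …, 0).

((0, 4, 1), (2, 3, 1))

Converting to the ω-basis (c_i = row i of M dotted with v = (236, 2141, -179)):
  c_1 = (-394)·(236) + 89·2141 + (545)·(-179) = 10
  c_2 = (-128)·(236) + 29·2141 + (178)·(-179) = 19
  c_3 = 49·236 + (-11)·(2141) + (-67)·(-179) = 6
Expand coordinatewise in base 5:
  c_1 = 10 = 0·5^0 + 2·5^1
  c_2 = 19 = 4·5^0 + 3·5^1
  c_3 = 6 = 1·5^0 + 1·5^1
Factor λ_0 = (0, 4, 1)
Factor λ_1 = (2, 3, 1)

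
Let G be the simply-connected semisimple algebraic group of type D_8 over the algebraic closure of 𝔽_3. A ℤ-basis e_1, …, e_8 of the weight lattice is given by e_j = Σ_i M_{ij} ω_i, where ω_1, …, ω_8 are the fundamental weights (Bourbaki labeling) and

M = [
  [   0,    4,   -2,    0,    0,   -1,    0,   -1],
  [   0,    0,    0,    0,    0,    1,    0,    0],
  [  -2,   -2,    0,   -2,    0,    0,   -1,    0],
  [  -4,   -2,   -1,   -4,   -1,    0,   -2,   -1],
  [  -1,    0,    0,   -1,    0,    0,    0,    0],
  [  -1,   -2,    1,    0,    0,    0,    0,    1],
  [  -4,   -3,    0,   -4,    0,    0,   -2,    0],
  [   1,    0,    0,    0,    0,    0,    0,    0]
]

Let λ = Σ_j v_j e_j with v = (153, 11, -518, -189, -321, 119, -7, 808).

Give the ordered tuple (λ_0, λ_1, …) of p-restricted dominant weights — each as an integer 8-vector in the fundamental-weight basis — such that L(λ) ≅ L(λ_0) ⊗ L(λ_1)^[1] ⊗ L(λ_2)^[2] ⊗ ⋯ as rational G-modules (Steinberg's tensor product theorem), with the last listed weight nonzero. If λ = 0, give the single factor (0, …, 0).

Compute c_i = Σ_j M_{ij} v_j with v = (153, 11, -518, -189, -321, 119, -7, 808):
  c_1 = (0)·(153) + (4)·(11) + (-2)·(-518) + (0)·(-189) + (0)·(-321) + (-1)·(119) + (0)·(-7) + (-1)·(808) = 153
  c_2 = (0)·(153) + (0)·(11) + (0)·(-518) + (0)·(-189) + (0)·(-321) + (1)·(119) + (0)·(-7) + (0)·(808) = 119
  c_3 = (-2)·(153) + (-2)·(11) + (0)·(-518) + (-2)·(-189) + (0)·(-321) + (0)·(119) + (-1)·(-7) + (0)·(808) = 57
  c_4 = (-4)·(153) + (-2)·(11) + (-1)·(-518) + (-4)·(-189) + (-1)·(-321) + (0)·(119) + (-2)·(-7) + (-1)·(808) = 167
  c_5 = (-1)·(153) + (0)·(11) + (0)·(-518) + (-1)·(-189) + (0)·(-321) + (0)·(119) + (0)·(-7) + (0)·(808) = 36
  c_6 = (-1)·(153) + (-2)·(11) + (1)·(-518) + (0)·(-189) + (0)·(-321) + (0)·(119) + (0)·(-7) + (1)·(808) = 115
  c_7 = (-4)·(153) + (-3)·(11) + (0)·(-518) + (-4)·(-189) + (0)·(-321) + (0)·(119) + (-2)·(-7) + (0)·(808) = 125
  c_8 = (1)·(153) + (0)·(11) + (0)·(-518) + (0)·(-189) + (0)·(-321) + (0)·(119) + (0)·(-7) + (0)·(808) = 153
Base-3 expansion of each c_i:
  c_1 = 153 = 0·3^0 + 0·3^1 + 2·3^2 + 2·3^3 + 1·3^4
  c_2 = 119 = 2·3^0 + 0·3^1 + 1·3^2 + 1·3^3 + 1·3^4
  c_3 = 57 = 0·3^0 + 1·3^1 + 0·3^2 + 2·3^3
  c_4 = 167 = 2·3^0 + 1·3^1 + 0·3^2 + 0·3^3 + 2·3^4
  c_5 = 36 = 0·3^0 + 0·3^1 + 1·3^2 + 1·3^3
  c_6 = 115 = 1·3^0 + 2·3^1 + 0·3^2 + 1·3^3 + 1·3^4
  c_7 = 125 = 2·3^0 + 2·3^1 + 1·3^2 + 1·3^3 + 1·3^4
  c_8 = 153 = 0·3^0 + 0·3^1 + 2·3^2 + 2·3^3 + 1·3^4
Factor λ_0 = (0, 2, 0, 2, 0, 1, 2, 0)
Factor λ_1 = (0, 0, 1, 1, 0, 2, 2, 0)
Factor λ_2 = (2, 1, 0, 0, 1, 0, 1, 2)
Factor λ_3 = (2, 1, 2, 0, 1, 1, 1, 2)
Factor λ_4 = (1, 1, 0, 2, 0, 1, 1, 1)

((0, 2, 0, 2, 0, 1, 2, 0), (0, 0, 1, 1, 0, 2, 2, 0), (2, 1, 0, 0, 1, 0, 1, 2), (2, 1, 2, 0, 1, 1, 1, 2), (1, 1, 0, 2, 0, 1, 1, 1))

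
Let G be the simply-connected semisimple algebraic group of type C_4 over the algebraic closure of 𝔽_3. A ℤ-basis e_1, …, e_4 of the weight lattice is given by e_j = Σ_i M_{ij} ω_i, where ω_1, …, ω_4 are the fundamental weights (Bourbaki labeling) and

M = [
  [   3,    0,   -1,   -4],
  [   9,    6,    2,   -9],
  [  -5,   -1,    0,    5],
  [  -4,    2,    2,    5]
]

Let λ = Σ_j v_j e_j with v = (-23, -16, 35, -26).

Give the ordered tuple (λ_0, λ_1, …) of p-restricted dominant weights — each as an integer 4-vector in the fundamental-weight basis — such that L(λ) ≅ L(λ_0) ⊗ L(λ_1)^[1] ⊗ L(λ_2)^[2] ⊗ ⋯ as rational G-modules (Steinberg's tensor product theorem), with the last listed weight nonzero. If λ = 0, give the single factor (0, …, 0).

In the fundamental-weight basis, λ has coordinates c = M·v (v = (-23, -16, 35, -26)):
  c_1 = 3*-23 + 0*-16 + -1*35 + -4*-26 = 0
  c_2 = 9*-23 + 6*-16 + 2*35 + -9*-26 = 1
  c_3 = -5*-23 + -1*-16 + 0*35 + 5*-26 = 1
  c_4 = -4*-23 + 2*-16 + 2*35 + 5*-26 = 0
Writing each c_i in base p = 3:
  c_1 = 0
  c_2 = 1 = 1·3^0
  c_3 = 1 = 1·3^0
  c_4 = 0
p-restricted factor λ_0 = (0, 1, 1, 0)

((0, 1, 1, 0),)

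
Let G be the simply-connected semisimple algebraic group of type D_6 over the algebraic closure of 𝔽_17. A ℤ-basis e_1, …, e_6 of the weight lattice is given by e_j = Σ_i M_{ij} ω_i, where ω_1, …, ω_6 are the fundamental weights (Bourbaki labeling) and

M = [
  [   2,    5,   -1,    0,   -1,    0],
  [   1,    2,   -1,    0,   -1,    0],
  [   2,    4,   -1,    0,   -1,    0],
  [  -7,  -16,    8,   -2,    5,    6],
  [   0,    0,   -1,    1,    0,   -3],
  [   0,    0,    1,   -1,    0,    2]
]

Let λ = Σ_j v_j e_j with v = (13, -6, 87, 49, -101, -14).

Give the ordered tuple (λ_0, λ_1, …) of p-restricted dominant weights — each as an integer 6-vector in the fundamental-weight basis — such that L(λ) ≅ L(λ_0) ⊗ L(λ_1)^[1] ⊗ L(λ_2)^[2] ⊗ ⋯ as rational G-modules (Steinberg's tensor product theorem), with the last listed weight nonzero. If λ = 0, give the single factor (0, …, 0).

((10, 15, 16, 14, 4, 10),)

In the fundamental-weight basis, λ has coordinates c = M·v (v = (13, -6, 87, 49, -101, -14)):
  c_1 = (2)·(13) + (5)·(-6) + (-1)·(87) + (0)·(49) + (-1)·(-101) + (0)·(-14) = 10
  c_2 = (1)·(13) + (2)·(-6) + (-1)·(87) + (0)·(49) + (-1)·(-101) + (0)·(-14) = 15
  c_3 = (2)·(13) + (4)·(-6) + (-1)·(87) + (0)·(49) + (-1)·(-101) + (0)·(-14) = 16
  c_4 = (-7)·(13) + (-16)·(-6) + (8)·(87) + (-2)·(49) + (5)·(-101) + (6)·(-14) = 14
  c_5 = (0)·(13) + (0)·(-6) + (-1)·(87) + (1)·(49) + (0)·(-101) + (-3)·(-14) = 4
  c_6 = (0)·(13) + (0)·(-6) + (1)·(87) + (-1)·(49) + (0)·(-101) + (2)·(-14) = 10
Base-17 expansion of each c_i:
  c_1 = 10 = 10·17^0
  c_2 = 15 = 15·17^0
  c_3 = 16 = 16·17^0
  c_4 = 14 = 14·17^0
  c_5 = 4 = 4·17^0
  c_6 = 10 = 10·17^0
p-restricted factor λ_0 = (10, 15, 16, 14, 4, 10)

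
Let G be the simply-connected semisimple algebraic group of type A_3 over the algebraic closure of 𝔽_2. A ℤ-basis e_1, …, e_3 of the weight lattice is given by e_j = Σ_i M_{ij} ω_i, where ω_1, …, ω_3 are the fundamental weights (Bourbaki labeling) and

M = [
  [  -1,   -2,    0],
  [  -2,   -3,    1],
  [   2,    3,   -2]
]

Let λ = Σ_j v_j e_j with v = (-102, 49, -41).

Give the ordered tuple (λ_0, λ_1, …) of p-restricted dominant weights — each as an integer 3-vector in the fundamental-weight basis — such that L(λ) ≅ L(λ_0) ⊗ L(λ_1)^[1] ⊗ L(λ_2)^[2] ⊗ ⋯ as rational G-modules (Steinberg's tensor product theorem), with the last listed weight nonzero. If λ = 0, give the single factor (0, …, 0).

Change of basis e → ω: c = M·v where v = (-102, 49, -41):
  c_1 = (-1)·(-102) + (-2)·(49) + (0)·(-41) = 4
  c_2 = (-2)·(-102) + (-3)·(49) + (1)·(-41) = 16
  c_3 = (2)·(-102) + (3)·(49) + (-2)·(-41) = 25
p = 2; digits c_i = Σ_j d_{ij}·2^j, 0 ≤ d_{ij} < 2:
  c_1 = 4 = 0·2^0 + 0·2^1 + 1·2^2
  c_2 = 16 = 0·2^0 + 0·2^1 + 0·2^2 + 0·2^3 + 1·2^4
  c_3 = 25 = 1·2^0 + 0·2^1 + 0·2^2 + 1·2^3 + 1·2^4
λ_0 = (0, 0, 1)
λ_1 = (0, 0, 0)
λ_2 = (1, 0, 0)
λ_3 = (0, 0, 1)
λ_4 = (0, 1, 1)

((0, 0, 1), (0, 0, 0), (1, 0, 0), (0, 0, 1), (0, 1, 1))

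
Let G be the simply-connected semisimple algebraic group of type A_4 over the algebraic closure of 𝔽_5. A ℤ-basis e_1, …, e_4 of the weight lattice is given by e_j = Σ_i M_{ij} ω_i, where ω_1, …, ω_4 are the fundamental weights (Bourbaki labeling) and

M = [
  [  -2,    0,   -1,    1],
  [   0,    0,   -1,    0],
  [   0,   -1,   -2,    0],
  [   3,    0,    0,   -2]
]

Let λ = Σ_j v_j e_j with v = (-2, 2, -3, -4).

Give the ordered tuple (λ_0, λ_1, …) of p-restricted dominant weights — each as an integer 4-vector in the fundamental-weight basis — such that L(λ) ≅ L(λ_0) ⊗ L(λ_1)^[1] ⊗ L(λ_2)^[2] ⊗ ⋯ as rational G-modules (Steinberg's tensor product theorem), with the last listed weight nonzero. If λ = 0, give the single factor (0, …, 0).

((3, 3, 4, 2),)

Change of basis e → ω: c = M·v where v = (-2, 2, -3, -4):
  c_1 = -2*-2 + 0*2 + -1*-3 + 1*-4 = 3
  c_2 = 0*-2 + 0*2 + -1*-3 + 0*-4 = 3
  c_3 = 0*-2 + -1*2 + -2*-3 + 0*-4 = 4
  c_4 = 3*-2 + 0*2 + 0*-3 + -2*-4 = 2
Expand coordinatewise in base 5:
  c_1 = 3 = 3·5^0
  c_2 = 3 = 3·5^0
  c_3 = 4 = 4·5^0
  c_4 = 2 = 2·5^0
Factor λ_0 = (3, 3, 4, 2)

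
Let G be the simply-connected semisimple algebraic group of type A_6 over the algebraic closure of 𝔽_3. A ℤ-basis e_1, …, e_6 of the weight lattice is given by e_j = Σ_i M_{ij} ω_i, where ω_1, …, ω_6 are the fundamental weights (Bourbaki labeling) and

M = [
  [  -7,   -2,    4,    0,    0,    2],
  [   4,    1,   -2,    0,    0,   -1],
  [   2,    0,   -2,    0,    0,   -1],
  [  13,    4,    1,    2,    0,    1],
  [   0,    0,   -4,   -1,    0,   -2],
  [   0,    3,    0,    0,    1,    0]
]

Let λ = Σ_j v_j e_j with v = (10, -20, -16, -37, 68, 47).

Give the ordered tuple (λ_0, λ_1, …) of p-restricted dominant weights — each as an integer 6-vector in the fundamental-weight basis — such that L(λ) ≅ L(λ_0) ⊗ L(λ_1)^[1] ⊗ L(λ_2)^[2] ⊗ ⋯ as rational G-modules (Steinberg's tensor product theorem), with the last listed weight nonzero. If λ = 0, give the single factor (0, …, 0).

ω-coordinates c = M·v, v = (10, -20, -16, -37, 68, 47):
  c_1 = (-7)·(10) + (-2)·(-20) + (4)·(-16) + (0)·(-37) + (0)·(68) + (2)·(47) = 0
  c_2 = (4)·(10) + (1)·(-20) + (-2)·(-16) + (0)·(-37) + (0)·(68) + (-1)·(47) = 5
  c_3 = (2)·(10) + (0)·(-20) + (-2)·(-16) + (0)·(-37) + (0)·(68) + (-1)·(47) = 5
  c_4 = (13)·(10) + (4)·(-20) + (1)·(-16) + (2)·(-37) + (0)·(68) + (1)·(47) = 7
  c_5 = (0)·(10) + (0)·(-20) + (-4)·(-16) + (-1)·(-37) + (0)·(68) + (-2)·(47) = 7
  c_6 = (0)·(10) + (3)·(-20) + (0)·(-16) + (0)·(-37) + (1)·(68) + (0)·(47) = 8
Expand coordinatewise in base 3:
  c_1 = 0
  c_2 = 5 = 2·3^0 + 1·3^1
  c_3 = 5 = 2·3^0 + 1·3^1
  c_4 = 7 = 1·3^0 + 2·3^1
  c_5 = 7 = 1·3^0 + 2·3^1
  c_6 = 8 = 2·3^0 + 2·3^1
Factor λ_0 = (0, 2, 2, 1, 1, 2)
Factor λ_1 = (0, 1, 1, 2, 2, 2)

((0, 2, 2, 1, 1, 2), (0, 1, 1, 2, 2, 2))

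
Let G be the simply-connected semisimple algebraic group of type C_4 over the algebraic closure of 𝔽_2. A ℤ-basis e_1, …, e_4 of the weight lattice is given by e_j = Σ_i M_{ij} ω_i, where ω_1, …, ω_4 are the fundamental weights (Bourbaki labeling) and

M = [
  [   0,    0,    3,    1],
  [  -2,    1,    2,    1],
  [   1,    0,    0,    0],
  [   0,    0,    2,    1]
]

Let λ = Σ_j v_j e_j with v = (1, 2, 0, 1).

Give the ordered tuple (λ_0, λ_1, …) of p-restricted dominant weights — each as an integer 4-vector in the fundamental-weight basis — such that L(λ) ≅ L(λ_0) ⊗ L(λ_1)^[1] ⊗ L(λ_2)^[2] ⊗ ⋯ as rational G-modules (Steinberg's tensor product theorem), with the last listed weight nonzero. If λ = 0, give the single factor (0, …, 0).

((1, 1, 1, 1),)

Converting to the ω-basis (c_i = row i of M dotted with v = (1, 2, 0, 1)):
  c_1 = (0)·(1) + (0)·(2) + (3)·(0) + (1)·(1) = 1
  c_2 = (-2)·(1) + (1)·(2) + (2)·(0) + (1)·(1) = 1
  c_3 = (1)·(1) + (0)·(2) + (0)·(0) + (0)·(1) = 1
  c_4 = (0)·(1) + (0)·(2) + (2)·(0) + (1)·(1) = 1
Writing each c_i in base p = 2:
  c_1 = 1 = 1·2^0
  c_2 = 1 = 1·2^0
  c_3 = 1 = 1·2^0
  c_4 = 1 = 1·2^0
Factor λ_0 = (1, 1, 1, 1)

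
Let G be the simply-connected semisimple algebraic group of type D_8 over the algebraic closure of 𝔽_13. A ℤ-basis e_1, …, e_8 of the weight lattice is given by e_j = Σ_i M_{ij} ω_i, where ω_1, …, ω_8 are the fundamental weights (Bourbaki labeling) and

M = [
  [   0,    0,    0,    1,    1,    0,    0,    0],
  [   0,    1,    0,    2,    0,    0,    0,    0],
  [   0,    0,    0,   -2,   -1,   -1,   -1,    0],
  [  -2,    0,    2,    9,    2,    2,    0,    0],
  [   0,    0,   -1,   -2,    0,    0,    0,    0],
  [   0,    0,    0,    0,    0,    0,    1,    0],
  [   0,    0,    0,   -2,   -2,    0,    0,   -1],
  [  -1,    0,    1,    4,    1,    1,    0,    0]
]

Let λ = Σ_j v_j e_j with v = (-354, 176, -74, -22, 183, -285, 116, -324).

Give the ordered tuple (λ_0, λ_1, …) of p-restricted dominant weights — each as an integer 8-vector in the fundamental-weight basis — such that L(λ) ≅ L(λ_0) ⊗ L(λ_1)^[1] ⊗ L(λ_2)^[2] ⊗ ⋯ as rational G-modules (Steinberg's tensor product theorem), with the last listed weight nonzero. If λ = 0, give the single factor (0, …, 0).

((5, 2, 4, 2, 1, 12, 2, 12), (12, 10, 2, 12, 9, 8, 0, 6))

In the fundamental-weight basis, λ has coordinates c = M·v (v = (-354, 176, -74, -22, 183, -285, 116, -324)):
  c_1 = (0)·(-354) + (0)·(176) + (0)·(-74) + (1)·(-22) + (1)·(183) + (0)·(-285) + (0)·(116) + (0)·(-324) = 161
  c_2 = (0)·(-354) + (1)·(176) + (0)·(-74) + (2)·(-22) + (0)·(183) + (0)·(-285) + (0)·(116) + (0)·(-324) = 132
  c_3 = (0)·(-354) + (0)·(176) + (0)·(-74) + (-2)·(-22) + (-1)·(183) + (-1)·(-285) + (-1)·(116) + (0)·(-324) = 30
  c_4 = (-2)·(-354) + (0)·(176) + (2)·(-74) + (9)·(-22) + (2)·(183) + (2)·(-285) + (0)·(116) + (0)·(-324) = 158
  c_5 = (0)·(-354) + (0)·(176) + (-1)·(-74) + (-2)·(-22) + (0)·(183) + (0)·(-285) + (0)·(116) + (0)·(-324) = 118
  c_6 = (0)·(-354) + (0)·(176) + (0)·(-74) + (0)·(-22) + (0)·(183) + (0)·(-285) + (1)·(116) + (0)·(-324) = 116
  c_7 = (0)·(-354) + (0)·(176) + (0)·(-74) + (-2)·(-22) + (-2)·(183) + (0)·(-285) + (0)·(116) + (-1)·(-324) = 2
  c_8 = (-1)·(-354) + (0)·(176) + (1)·(-74) + (4)·(-22) + (1)·(183) + (1)·(-285) + (0)·(116) + (0)·(-324) = 90
Expand coordinatewise in base 13:
  c_1 = 161 = 5·13^0 + 12·13^1
  c_2 = 132 = 2·13^0 + 10·13^1
  c_3 = 30 = 4·13^0 + 2·13^1
  c_4 = 158 = 2·13^0 + 12·13^1
  c_5 = 118 = 1·13^0 + 9·13^1
  c_6 = 116 = 12·13^0 + 8·13^1
  c_7 = 2 = 2·13^0
  c_8 = 90 = 12·13^0 + 6·13^1
p-restricted factor λ_0 = (5, 2, 4, 2, 1, 12, 2, 12)
p-restricted factor λ_1 = (12, 10, 2, 12, 9, 8, 0, 6)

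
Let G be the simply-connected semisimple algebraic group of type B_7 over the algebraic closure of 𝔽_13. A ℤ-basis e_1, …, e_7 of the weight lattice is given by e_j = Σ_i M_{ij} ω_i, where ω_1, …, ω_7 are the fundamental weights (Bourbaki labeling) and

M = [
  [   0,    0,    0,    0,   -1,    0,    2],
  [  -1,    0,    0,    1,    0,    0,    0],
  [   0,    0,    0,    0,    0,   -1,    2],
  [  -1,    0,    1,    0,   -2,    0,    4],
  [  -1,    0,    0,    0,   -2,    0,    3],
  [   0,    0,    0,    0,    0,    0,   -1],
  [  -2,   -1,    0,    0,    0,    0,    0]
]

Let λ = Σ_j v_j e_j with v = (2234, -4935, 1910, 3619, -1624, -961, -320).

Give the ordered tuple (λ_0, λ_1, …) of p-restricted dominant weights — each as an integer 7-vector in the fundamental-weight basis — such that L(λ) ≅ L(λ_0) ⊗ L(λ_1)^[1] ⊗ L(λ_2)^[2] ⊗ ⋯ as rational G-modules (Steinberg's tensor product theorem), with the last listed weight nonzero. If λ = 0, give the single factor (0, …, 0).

Converting to the ω-basis (c_i = row i of M dotted with v = (2234, -4935, 1910, 3619, -1624, -961, -320)):
  c_1 = 0·2234 + (0)·(-4935) + 0·1910 + 0·3619 + (-1)·(-1624) + (0)·(-961) + (2)·(-320) = 984
  c_2 = (-1)·(2234) + (0)·(-4935) + 0·1910 + 1·3619 + (0)·(-1624) + (0)·(-961) + (0)·(-320) = 1385
  c_3 = 0·2234 + (0)·(-4935) + 0·1910 + 0·3619 + (0)·(-1624) + (-1)·(-961) + (2)·(-320) = 321
  c_4 = (-1)·(2234) + (0)·(-4935) + 1·1910 + 0·3619 + (-2)·(-1624) + (0)·(-961) + (4)·(-320) = 1644
  c_5 = (-1)·(2234) + (0)·(-4935) + 0·1910 + 0·3619 + (-2)·(-1624) + (0)·(-961) + (3)·(-320) = 54
  c_6 = 0·2234 + (0)·(-4935) + 0·1910 + 0·3619 + (0)·(-1624) + (0)·(-961) + (-1)·(-320) = 320
  c_7 = (-2)·(2234) + (-1)·(-4935) + 0·1910 + 0·3619 + (0)·(-1624) + (0)·(-961) + (0)·(-320) = 467
Writing each c_i in base p = 13:
  c_1 = 984 = 9·13^0 + 10·13^1 + 5·13^2
  c_2 = 1385 = 7·13^0 + 2·13^1 + 8·13^2
  c_3 = 321 = 9·13^0 + 11·13^1 + 1·13^2
  c_4 = 1644 = 6·13^0 + 9·13^1 + 9·13^2
  c_5 = 54 = 2·13^0 + 4·13^1
  c_6 = 320 = 8·13^0 + 11·13^1 + 1·13^2
  c_7 = 467 = 12·13^0 + 9·13^1 + 2·13^2
Factor λ_0 = (9, 7, 9, 6, 2, 8, 12)
Factor λ_1 = (10, 2, 11, 9, 4, 11, 9)
Factor λ_2 = (5, 8, 1, 9, 0, 1, 2)

((9, 7, 9, 6, 2, 8, 12), (10, 2, 11, 9, 4, 11, 9), (5, 8, 1, 9, 0, 1, 2))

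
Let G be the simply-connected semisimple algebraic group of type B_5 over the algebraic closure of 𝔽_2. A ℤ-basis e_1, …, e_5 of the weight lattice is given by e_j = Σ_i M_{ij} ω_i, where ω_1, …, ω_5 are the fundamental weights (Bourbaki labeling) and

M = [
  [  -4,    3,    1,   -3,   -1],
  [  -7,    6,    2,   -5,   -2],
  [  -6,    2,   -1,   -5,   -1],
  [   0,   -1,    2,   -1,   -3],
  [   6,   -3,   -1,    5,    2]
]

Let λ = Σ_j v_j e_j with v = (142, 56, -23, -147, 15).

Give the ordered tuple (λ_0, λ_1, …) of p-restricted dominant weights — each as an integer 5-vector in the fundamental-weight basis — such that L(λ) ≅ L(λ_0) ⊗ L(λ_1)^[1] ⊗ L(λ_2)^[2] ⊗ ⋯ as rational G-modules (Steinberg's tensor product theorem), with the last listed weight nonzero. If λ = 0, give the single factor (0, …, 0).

ω-coordinates c = M·v, v = (142, 56, -23, -147, 15):
  c_1 = -4*142 + 3*56 + 1*-23 + -3*-147 + -1*15 = 3
  c_2 = -7*142 + 6*56 + 2*-23 + -5*-147 + -2*15 = 1
  c_3 = -6*142 + 2*56 + -1*-23 + -5*-147 + -1*15 = 3
  c_4 = 0*142 + -1*56 + 2*-23 + -1*-147 + -3*15 = 0
  c_5 = 6*142 + -3*56 + -1*-23 + 5*-147 + 2*15 = 2
Base-2 expansion of each c_i:
  c_1 = 3 = 1·2^0 + 1·2^1
  c_2 = 1 = 1·2^0
  c_3 = 3 = 1·2^0 + 1·2^1
  c_4 = 0
  c_5 = 2 = 0·2^0 + 1·2^1
λ_0 = (1, 1, 1, 0, 0)
λ_1 = (1, 0, 1, 0, 1)

((1, 1, 1, 0, 0), (1, 0, 1, 0, 1))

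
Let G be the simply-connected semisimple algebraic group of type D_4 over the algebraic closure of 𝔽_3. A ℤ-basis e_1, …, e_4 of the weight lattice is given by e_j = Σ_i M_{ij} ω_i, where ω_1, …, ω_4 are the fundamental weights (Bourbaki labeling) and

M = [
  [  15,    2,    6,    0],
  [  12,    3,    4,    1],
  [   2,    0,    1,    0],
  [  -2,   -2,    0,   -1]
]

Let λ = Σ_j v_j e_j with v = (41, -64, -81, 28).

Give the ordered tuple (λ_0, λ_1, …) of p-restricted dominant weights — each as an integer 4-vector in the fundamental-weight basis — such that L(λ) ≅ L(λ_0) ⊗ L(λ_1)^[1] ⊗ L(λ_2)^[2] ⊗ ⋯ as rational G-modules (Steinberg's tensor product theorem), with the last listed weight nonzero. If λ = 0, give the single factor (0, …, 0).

((1, 1, 1, 0), (0, 1, 0, 0), (0, 0, 0, 2))

Change of basis e → ω: c = M·v where v = (41, -64, -81, 28):
  c_1 = (15)·(41) + (2)·(-64) + (6)·(-81) + (0)·(28) = 1
  c_2 = (12)·(41) + (3)·(-64) + (4)·(-81) + (1)·(28) = 4
  c_3 = (2)·(41) + (0)·(-64) + (1)·(-81) + (0)·(28) = 1
  c_4 = (-2)·(41) + (-2)·(-64) + (0)·(-81) + (-1)·(28) = 18
Expand coordinatewise in base 3:
  c_1 = 1 = 1·3^0
  c_2 = 4 = 1·3^0 + 1·3^1
  c_3 = 1 = 1·3^0
  c_4 = 18 = 0·3^0 + 0·3^1 + 2·3^2
λ_0 = (1, 1, 1, 0)
λ_1 = (0, 1, 0, 0)
λ_2 = (0, 0, 0, 2)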